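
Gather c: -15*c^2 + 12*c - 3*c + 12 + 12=-15*c^2 + 9*c + 24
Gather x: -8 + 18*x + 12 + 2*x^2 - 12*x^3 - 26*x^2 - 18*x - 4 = -12*x^3 - 24*x^2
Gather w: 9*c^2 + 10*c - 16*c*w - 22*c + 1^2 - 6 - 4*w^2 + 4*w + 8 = 9*c^2 - 12*c - 4*w^2 + w*(4 - 16*c) + 3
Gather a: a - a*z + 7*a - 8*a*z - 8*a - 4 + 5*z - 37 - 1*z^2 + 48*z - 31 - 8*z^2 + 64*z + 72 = -9*a*z - 9*z^2 + 117*z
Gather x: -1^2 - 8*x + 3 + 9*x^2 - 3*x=9*x^2 - 11*x + 2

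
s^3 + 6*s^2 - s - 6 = (s - 1)*(s + 1)*(s + 6)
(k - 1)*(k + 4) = k^2 + 3*k - 4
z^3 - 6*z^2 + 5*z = z*(z - 5)*(z - 1)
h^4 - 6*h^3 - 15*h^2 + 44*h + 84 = (h - 7)*(h - 3)*(h + 2)^2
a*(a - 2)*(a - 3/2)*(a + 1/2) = a^4 - 3*a^3 + 5*a^2/4 + 3*a/2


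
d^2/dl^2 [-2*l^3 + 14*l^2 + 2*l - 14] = 28 - 12*l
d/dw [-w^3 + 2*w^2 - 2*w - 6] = -3*w^2 + 4*w - 2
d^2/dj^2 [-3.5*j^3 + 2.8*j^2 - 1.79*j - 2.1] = 5.6 - 21.0*j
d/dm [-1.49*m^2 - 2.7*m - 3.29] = -2.98*m - 2.7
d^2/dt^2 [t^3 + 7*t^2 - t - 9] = 6*t + 14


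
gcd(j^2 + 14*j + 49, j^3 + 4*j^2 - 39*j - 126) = j + 7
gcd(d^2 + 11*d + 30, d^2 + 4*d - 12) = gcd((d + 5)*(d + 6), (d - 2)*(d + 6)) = d + 6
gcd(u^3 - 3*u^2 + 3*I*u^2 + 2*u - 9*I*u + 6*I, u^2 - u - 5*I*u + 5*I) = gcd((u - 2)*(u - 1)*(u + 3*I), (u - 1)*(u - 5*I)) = u - 1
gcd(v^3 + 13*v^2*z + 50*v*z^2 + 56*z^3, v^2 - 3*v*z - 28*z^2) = v + 4*z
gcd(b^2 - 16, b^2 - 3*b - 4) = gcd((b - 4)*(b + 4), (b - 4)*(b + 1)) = b - 4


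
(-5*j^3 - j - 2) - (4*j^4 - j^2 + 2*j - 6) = -4*j^4 - 5*j^3 + j^2 - 3*j + 4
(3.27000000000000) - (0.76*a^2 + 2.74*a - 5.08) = -0.76*a^2 - 2.74*a + 8.35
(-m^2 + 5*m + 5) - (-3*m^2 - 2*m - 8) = 2*m^2 + 7*m + 13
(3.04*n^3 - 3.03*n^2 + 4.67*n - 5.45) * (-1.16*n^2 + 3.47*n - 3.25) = -3.5264*n^5 + 14.0636*n^4 - 25.8113*n^3 + 32.3744*n^2 - 34.089*n + 17.7125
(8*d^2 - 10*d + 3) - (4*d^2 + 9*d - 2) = 4*d^2 - 19*d + 5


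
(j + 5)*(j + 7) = j^2 + 12*j + 35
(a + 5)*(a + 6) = a^2 + 11*a + 30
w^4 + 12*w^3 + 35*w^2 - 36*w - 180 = (w - 2)*(w + 3)*(w + 5)*(w + 6)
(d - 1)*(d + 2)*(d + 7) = d^3 + 8*d^2 + 5*d - 14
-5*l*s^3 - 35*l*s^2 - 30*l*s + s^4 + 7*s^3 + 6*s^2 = s*(-5*l + s)*(s + 1)*(s + 6)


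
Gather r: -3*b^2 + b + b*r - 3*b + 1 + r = -3*b^2 - 2*b + r*(b + 1) + 1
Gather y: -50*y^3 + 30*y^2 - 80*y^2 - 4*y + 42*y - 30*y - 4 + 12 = -50*y^3 - 50*y^2 + 8*y + 8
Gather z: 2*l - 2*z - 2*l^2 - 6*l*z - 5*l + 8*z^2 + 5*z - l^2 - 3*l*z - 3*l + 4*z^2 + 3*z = -3*l^2 - 6*l + 12*z^2 + z*(6 - 9*l)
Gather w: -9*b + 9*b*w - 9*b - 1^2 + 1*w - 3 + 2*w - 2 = -18*b + w*(9*b + 3) - 6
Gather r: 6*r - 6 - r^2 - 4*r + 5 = -r^2 + 2*r - 1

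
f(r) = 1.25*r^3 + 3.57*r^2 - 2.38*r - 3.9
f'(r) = 3.75*r^2 + 7.14*r - 2.38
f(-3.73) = -10.22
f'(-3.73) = 23.16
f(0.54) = -3.95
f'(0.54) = 2.57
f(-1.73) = 4.43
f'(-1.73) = -3.51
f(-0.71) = -0.86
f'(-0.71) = -5.56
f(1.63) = 7.12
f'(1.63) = 19.22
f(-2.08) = 5.25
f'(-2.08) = -1.01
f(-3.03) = 1.31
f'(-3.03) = 10.41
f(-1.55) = 3.71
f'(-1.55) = -4.44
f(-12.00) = -1621.26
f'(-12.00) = 451.94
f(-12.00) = -1621.26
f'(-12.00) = 451.94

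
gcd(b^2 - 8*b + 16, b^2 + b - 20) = b - 4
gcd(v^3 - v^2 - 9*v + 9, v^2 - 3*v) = v - 3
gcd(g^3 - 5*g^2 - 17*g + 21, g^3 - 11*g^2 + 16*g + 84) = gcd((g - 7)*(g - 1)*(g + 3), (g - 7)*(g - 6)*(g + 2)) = g - 7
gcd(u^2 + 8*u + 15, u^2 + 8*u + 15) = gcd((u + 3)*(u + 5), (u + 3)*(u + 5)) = u^2 + 8*u + 15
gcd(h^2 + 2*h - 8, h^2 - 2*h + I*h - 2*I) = h - 2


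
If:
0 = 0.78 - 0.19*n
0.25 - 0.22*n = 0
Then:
No Solution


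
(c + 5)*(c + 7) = c^2 + 12*c + 35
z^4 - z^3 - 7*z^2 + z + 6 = (z - 3)*(z - 1)*(z + 1)*(z + 2)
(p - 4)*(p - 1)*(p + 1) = p^3 - 4*p^2 - p + 4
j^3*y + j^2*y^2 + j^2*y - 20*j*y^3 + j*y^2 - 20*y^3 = (j - 4*y)*(j + 5*y)*(j*y + y)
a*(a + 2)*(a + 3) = a^3 + 5*a^2 + 6*a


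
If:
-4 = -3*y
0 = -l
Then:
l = 0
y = 4/3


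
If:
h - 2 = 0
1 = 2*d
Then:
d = 1/2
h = 2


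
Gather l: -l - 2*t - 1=-l - 2*t - 1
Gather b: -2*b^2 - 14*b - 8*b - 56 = -2*b^2 - 22*b - 56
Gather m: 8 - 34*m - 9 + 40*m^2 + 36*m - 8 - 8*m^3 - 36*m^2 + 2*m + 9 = -8*m^3 + 4*m^2 + 4*m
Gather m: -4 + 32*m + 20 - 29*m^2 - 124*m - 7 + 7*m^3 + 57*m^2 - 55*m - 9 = 7*m^3 + 28*m^2 - 147*m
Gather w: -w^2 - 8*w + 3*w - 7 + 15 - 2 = -w^2 - 5*w + 6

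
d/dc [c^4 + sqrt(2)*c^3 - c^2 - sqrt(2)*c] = 4*c^3 + 3*sqrt(2)*c^2 - 2*c - sqrt(2)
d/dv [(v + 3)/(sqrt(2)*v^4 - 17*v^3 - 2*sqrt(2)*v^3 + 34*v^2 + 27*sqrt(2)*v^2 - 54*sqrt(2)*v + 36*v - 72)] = (sqrt(2)*v^4 - 17*v^3 - 2*sqrt(2)*v^3 + 34*v^2 + 27*sqrt(2)*v^2 - 54*sqrt(2)*v + 36*v - (v + 3)*(4*sqrt(2)*v^3 - 51*v^2 - 6*sqrt(2)*v^2 + 68*v + 54*sqrt(2)*v - 54*sqrt(2) + 36) - 72)/(sqrt(2)*v^4 - 17*v^3 - 2*sqrt(2)*v^3 + 34*v^2 + 27*sqrt(2)*v^2 - 54*sqrt(2)*v + 36*v - 72)^2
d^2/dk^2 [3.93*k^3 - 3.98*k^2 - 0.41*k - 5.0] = 23.58*k - 7.96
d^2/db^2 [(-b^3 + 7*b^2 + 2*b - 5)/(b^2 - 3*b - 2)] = 6*(4*b^3 + 3*b^2 + 15*b - 13)/(b^6 - 9*b^5 + 21*b^4 + 9*b^3 - 42*b^2 - 36*b - 8)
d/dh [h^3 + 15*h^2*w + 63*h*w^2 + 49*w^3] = 3*h^2 + 30*h*w + 63*w^2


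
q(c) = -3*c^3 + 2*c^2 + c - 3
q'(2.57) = -48.16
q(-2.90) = 84.09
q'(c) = -9*c^2 + 4*c + 1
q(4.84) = -291.45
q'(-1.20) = -16.76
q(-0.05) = -3.04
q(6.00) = -573.00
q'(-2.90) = -86.29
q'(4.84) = -190.47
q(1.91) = -14.70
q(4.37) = -210.80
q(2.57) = -38.14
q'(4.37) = -153.39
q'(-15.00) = -2084.00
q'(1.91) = -24.19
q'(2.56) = -47.74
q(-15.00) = 10557.00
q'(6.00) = -299.00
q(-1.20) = 3.86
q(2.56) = -37.66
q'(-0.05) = 0.78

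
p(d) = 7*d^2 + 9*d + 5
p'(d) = 14*d + 9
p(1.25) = 27.19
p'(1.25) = 26.50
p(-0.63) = 2.11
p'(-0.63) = 0.18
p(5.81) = 293.58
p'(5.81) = 90.34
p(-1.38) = 5.91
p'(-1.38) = -10.32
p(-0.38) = 2.59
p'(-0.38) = 3.68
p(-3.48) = 58.45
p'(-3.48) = -39.72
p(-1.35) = 5.61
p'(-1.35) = -9.90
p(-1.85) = 12.31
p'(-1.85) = -16.90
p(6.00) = 311.00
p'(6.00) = 93.00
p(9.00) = 653.00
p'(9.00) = 135.00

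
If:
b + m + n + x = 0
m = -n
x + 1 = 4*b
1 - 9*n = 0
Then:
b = 1/5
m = -1/9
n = 1/9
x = -1/5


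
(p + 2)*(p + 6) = p^2 + 8*p + 12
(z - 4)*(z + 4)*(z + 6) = z^3 + 6*z^2 - 16*z - 96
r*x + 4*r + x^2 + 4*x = (r + x)*(x + 4)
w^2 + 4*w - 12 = (w - 2)*(w + 6)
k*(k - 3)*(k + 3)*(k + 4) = k^4 + 4*k^3 - 9*k^2 - 36*k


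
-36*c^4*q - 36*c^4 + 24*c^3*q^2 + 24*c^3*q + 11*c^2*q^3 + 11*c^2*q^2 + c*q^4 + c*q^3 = (-c + q)*(6*c + q)^2*(c*q + c)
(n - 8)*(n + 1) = n^2 - 7*n - 8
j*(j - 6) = j^2 - 6*j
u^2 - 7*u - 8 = (u - 8)*(u + 1)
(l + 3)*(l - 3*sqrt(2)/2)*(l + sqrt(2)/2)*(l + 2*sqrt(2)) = l^4 + sqrt(2)*l^3 + 3*l^3 - 11*l^2/2 + 3*sqrt(2)*l^2 - 33*l/2 - 3*sqrt(2)*l - 9*sqrt(2)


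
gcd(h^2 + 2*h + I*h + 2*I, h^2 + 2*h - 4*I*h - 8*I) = h + 2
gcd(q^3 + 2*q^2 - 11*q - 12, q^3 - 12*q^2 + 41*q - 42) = q - 3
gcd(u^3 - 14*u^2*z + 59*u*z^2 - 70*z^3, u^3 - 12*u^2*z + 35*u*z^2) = u^2 - 12*u*z + 35*z^2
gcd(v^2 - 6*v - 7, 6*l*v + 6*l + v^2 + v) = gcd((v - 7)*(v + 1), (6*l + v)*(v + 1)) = v + 1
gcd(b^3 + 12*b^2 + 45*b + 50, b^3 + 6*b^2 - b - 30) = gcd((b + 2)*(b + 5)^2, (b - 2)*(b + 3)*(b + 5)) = b + 5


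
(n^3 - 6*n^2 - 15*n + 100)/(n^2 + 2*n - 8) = (n^2 - 10*n + 25)/(n - 2)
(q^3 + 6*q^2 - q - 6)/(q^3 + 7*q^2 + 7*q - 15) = (q^2 + 7*q + 6)/(q^2 + 8*q + 15)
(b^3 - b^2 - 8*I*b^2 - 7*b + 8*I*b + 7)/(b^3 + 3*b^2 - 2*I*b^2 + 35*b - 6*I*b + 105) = (b^2 - b*(1 + I) + I)/(b^2 + b*(3 + 5*I) + 15*I)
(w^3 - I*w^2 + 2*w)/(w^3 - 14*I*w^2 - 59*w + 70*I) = w*(w + I)/(w^2 - 12*I*w - 35)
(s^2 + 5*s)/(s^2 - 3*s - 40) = s/(s - 8)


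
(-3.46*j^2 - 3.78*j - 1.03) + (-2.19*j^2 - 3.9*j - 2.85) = -5.65*j^2 - 7.68*j - 3.88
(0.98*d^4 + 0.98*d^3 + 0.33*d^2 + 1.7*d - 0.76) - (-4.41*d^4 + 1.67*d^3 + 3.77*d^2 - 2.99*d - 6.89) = 5.39*d^4 - 0.69*d^3 - 3.44*d^2 + 4.69*d + 6.13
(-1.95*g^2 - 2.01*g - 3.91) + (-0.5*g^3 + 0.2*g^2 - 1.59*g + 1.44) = -0.5*g^3 - 1.75*g^2 - 3.6*g - 2.47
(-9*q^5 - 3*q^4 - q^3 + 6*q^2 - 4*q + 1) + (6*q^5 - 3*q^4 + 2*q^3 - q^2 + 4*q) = -3*q^5 - 6*q^4 + q^3 + 5*q^2 + 1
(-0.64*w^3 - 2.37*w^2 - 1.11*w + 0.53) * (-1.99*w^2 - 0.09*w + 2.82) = 1.2736*w^5 + 4.7739*w^4 + 0.6174*w^3 - 7.6382*w^2 - 3.1779*w + 1.4946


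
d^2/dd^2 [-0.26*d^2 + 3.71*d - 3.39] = -0.520000000000000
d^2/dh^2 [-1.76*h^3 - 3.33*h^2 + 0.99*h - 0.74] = -10.56*h - 6.66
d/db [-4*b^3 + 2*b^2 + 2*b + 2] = -12*b^2 + 4*b + 2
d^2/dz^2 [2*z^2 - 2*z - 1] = 4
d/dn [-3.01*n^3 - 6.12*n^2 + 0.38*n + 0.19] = -9.03*n^2 - 12.24*n + 0.38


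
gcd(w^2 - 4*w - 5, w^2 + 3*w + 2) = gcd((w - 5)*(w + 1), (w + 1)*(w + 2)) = w + 1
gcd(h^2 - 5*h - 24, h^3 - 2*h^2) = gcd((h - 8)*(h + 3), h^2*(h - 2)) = 1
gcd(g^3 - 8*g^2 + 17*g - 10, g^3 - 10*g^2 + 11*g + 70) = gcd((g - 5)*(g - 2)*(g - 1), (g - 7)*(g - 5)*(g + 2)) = g - 5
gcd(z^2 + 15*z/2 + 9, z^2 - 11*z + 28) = 1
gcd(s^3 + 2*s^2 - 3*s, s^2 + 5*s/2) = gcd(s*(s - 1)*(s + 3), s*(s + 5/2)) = s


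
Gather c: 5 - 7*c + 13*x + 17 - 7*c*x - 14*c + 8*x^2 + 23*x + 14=c*(-7*x - 21) + 8*x^2 + 36*x + 36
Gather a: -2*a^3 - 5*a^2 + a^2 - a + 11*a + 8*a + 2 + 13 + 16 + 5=-2*a^3 - 4*a^2 + 18*a + 36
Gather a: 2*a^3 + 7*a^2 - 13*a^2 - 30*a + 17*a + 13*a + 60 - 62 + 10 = 2*a^3 - 6*a^2 + 8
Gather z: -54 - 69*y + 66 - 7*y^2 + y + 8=-7*y^2 - 68*y + 20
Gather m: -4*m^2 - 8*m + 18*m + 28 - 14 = -4*m^2 + 10*m + 14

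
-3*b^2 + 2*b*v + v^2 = (-b + v)*(3*b + v)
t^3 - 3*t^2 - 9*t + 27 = (t - 3)^2*(t + 3)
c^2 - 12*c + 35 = (c - 7)*(c - 5)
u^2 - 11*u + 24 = (u - 8)*(u - 3)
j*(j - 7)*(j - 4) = j^3 - 11*j^2 + 28*j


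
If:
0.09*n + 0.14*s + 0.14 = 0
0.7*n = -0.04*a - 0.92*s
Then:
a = 4.22222222222222*s + 27.2222222222222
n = -1.55555555555556*s - 1.55555555555556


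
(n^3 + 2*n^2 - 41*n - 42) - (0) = n^3 + 2*n^2 - 41*n - 42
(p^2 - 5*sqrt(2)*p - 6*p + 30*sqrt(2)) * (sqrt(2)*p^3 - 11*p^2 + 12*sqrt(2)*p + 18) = sqrt(2)*p^5 - 21*p^4 - 6*sqrt(2)*p^4 + 67*sqrt(2)*p^3 + 126*p^3 - 402*sqrt(2)*p^2 - 102*p^2 - 90*sqrt(2)*p + 612*p + 540*sqrt(2)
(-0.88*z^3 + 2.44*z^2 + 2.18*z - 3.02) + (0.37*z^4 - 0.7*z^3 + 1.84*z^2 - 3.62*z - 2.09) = 0.37*z^4 - 1.58*z^3 + 4.28*z^2 - 1.44*z - 5.11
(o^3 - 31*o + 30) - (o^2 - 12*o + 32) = o^3 - o^2 - 19*o - 2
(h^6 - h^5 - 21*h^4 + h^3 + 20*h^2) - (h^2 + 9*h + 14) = h^6 - h^5 - 21*h^4 + h^3 + 19*h^2 - 9*h - 14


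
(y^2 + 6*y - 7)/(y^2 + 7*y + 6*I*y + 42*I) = (y - 1)/(y + 6*I)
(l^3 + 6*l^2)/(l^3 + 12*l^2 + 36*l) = l/(l + 6)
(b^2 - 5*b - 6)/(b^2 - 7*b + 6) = (b + 1)/(b - 1)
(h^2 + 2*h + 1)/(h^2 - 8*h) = (h^2 + 2*h + 1)/(h*(h - 8))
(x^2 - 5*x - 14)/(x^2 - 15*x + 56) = (x + 2)/(x - 8)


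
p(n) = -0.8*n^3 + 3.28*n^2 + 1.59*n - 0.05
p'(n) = -2.4*n^2 + 6.56*n + 1.59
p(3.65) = 10.55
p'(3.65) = -6.44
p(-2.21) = 21.09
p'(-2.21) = -24.63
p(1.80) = 8.77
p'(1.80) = 5.62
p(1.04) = 4.25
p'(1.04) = 5.82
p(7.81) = -168.67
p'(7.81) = -93.57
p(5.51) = -25.54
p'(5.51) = -35.13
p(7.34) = -128.02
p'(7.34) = -79.56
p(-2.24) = 21.84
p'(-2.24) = -25.15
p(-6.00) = 281.29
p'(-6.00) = -124.17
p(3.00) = 12.64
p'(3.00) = -0.33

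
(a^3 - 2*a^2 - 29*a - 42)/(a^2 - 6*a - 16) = (a^2 - 4*a - 21)/(a - 8)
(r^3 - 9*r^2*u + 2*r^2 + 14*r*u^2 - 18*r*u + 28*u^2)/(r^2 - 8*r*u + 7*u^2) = (r^2 - 2*r*u + 2*r - 4*u)/(r - u)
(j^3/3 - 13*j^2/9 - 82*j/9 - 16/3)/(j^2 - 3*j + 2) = (3*j^3 - 13*j^2 - 82*j - 48)/(9*(j^2 - 3*j + 2))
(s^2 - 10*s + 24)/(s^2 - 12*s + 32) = (s - 6)/(s - 8)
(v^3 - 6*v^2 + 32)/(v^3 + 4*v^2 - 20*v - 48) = (v - 4)/(v + 6)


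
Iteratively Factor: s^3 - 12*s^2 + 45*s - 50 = (s - 5)*(s^2 - 7*s + 10) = (s - 5)*(s - 2)*(s - 5)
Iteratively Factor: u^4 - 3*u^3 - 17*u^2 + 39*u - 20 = (u + 4)*(u^3 - 7*u^2 + 11*u - 5) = (u - 1)*(u + 4)*(u^2 - 6*u + 5) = (u - 1)^2*(u + 4)*(u - 5)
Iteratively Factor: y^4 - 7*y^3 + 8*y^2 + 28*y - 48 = (y - 3)*(y^3 - 4*y^2 - 4*y + 16) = (y - 3)*(y - 2)*(y^2 - 2*y - 8) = (y - 3)*(y - 2)*(y + 2)*(y - 4)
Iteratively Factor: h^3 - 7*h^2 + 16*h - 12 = (h - 2)*(h^2 - 5*h + 6) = (h - 2)^2*(h - 3)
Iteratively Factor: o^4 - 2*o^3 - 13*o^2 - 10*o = (o - 5)*(o^3 + 3*o^2 + 2*o) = (o - 5)*(o + 2)*(o^2 + o) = (o - 5)*(o + 1)*(o + 2)*(o)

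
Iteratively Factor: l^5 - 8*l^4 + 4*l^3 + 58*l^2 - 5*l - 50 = (l - 5)*(l^4 - 3*l^3 - 11*l^2 + 3*l + 10) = (l - 5)*(l - 1)*(l^3 - 2*l^2 - 13*l - 10) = (l - 5)*(l - 1)*(l + 1)*(l^2 - 3*l - 10) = (l - 5)^2*(l - 1)*(l + 1)*(l + 2)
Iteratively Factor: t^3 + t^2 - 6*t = (t - 2)*(t^2 + 3*t) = (t - 2)*(t + 3)*(t)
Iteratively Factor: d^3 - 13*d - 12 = (d - 4)*(d^2 + 4*d + 3) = (d - 4)*(d + 3)*(d + 1)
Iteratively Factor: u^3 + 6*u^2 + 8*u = (u)*(u^2 + 6*u + 8) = u*(u + 4)*(u + 2)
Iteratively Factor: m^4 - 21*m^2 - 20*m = (m + 4)*(m^3 - 4*m^2 - 5*m) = (m + 1)*(m + 4)*(m^2 - 5*m) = m*(m + 1)*(m + 4)*(m - 5)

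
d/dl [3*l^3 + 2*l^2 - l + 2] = 9*l^2 + 4*l - 1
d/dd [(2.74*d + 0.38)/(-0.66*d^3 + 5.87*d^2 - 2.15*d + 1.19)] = (3.6168*d^3 - 15.3314*d^2 - 4.4612*d + 4.0776)/(0.4356*d^6 - 7.7484*d^5 + 37.2949*d^4 - 26.8118*d^3 + 18.5931*d^2 - 5.117*d + 1.4161)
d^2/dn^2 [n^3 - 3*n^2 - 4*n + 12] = 6*n - 6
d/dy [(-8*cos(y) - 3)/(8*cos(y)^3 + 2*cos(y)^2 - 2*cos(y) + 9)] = 2*(-64*cos(y)^3 - 44*cos(y)^2 - 6*cos(y) + 39)*sin(y)/(4*cos(y) + cos(2*y) + 2*cos(3*y) + 10)^2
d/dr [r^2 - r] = 2*r - 1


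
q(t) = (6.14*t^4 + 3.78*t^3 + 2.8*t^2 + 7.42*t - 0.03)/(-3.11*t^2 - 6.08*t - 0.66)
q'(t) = (6.22*t + 6.08)*(6.14*t^4 + 3.78*t^3 + 2.8*t^2 + 7.42*t - 0.03)/(-3.11*t^2 - 6.08*t - 0.66)^2 + (24.56*t^3 + 11.34*t^2 + 5.6*t + 7.42)/(-3.11*t^2 - 6.08*t - 0.66)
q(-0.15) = -5.99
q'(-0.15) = -132.17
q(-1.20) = 0.60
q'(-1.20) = -12.16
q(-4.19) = -54.81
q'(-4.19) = 17.74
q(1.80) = -5.02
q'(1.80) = -5.11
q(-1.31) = 2.36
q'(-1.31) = -20.60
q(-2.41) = -37.48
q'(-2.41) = -12.28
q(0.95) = -1.92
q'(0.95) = -2.27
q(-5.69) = -86.71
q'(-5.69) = 24.57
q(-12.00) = -322.47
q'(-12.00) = 49.95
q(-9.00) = -190.49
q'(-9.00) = 38.02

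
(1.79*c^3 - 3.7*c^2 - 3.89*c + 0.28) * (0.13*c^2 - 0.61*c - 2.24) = 0.2327*c^5 - 1.5729*c^4 - 2.2583*c^3 + 10.6973*c^2 + 8.5428*c - 0.6272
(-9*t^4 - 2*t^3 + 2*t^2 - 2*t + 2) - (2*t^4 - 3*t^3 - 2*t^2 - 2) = -11*t^4 + t^3 + 4*t^2 - 2*t + 4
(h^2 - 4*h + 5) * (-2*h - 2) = -2*h^3 + 6*h^2 - 2*h - 10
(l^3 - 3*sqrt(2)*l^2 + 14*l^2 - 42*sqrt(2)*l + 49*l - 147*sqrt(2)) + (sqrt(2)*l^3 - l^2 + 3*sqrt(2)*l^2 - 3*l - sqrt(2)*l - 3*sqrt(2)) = l^3 + sqrt(2)*l^3 + 13*l^2 - 43*sqrt(2)*l + 46*l - 150*sqrt(2)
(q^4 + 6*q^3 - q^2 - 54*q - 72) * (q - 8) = q^5 - 2*q^4 - 49*q^3 - 46*q^2 + 360*q + 576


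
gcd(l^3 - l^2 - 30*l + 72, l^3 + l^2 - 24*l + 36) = l^2 + 3*l - 18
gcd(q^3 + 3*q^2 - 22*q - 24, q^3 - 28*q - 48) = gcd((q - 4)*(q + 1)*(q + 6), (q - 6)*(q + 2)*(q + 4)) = 1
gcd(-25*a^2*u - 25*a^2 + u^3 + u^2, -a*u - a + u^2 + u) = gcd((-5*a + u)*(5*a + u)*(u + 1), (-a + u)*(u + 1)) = u + 1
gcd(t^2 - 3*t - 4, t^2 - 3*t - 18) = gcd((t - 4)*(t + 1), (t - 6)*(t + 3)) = 1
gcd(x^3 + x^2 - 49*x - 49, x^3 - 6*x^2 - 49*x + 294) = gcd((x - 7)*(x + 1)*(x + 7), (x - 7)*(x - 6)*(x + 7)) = x^2 - 49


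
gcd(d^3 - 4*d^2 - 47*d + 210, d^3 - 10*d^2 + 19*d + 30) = d^2 - 11*d + 30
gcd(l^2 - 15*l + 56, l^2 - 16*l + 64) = l - 8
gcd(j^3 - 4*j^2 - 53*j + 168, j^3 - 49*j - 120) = j - 8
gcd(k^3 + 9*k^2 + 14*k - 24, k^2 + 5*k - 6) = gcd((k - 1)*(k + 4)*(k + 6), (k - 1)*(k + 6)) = k^2 + 5*k - 6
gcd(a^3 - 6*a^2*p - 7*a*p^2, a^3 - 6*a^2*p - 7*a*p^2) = -a^3 + 6*a^2*p + 7*a*p^2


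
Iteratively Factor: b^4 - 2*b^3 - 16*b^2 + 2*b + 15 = (b - 1)*(b^3 - b^2 - 17*b - 15) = (b - 1)*(b + 3)*(b^2 - 4*b - 5) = (b - 1)*(b + 1)*(b + 3)*(b - 5)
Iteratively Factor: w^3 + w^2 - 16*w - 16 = (w + 4)*(w^2 - 3*w - 4) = (w + 1)*(w + 4)*(w - 4)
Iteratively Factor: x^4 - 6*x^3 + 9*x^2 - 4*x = (x)*(x^3 - 6*x^2 + 9*x - 4) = x*(x - 4)*(x^2 - 2*x + 1) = x*(x - 4)*(x - 1)*(x - 1)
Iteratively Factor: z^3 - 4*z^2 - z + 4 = (z - 1)*(z^2 - 3*z - 4) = (z - 1)*(z + 1)*(z - 4)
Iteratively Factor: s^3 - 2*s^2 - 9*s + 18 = (s + 3)*(s^2 - 5*s + 6) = (s - 3)*(s + 3)*(s - 2)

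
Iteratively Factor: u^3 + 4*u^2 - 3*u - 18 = (u - 2)*(u^2 + 6*u + 9) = (u - 2)*(u + 3)*(u + 3)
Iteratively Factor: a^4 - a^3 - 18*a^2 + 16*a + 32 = (a - 4)*(a^3 + 3*a^2 - 6*a - 8) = (a - 4)*(a - 2)*(a^2 + 5*a + 4) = (a - 4)*(a - 2)*(a + 1)*(a + 4)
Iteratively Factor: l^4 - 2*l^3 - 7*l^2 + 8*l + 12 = (l + 2)*(l^3 - 4*l^2 + l + 6) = (l - 3)*(l + 2)*(l^2 - l - 2) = (l - 3)*(l - 2)*(l + 2)*(l + 1)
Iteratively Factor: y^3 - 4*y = (y - 2)*(y^2 + 2*y) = (y - 2)*(y + 2)*(y)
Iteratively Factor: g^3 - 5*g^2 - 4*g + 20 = (g - 2)*(g^2 - 3*g - 10) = (g - 5)*(g - 2)*(g + 2)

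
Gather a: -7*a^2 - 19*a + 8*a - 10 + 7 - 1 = -7*a^2 - 11*a - 4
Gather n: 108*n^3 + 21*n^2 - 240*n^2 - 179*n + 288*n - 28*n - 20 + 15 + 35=108*n^3 - 219*n^2 + 81*n + 30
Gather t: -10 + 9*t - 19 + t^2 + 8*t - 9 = t^2 + 17*t - 38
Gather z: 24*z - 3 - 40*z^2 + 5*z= -40*z^2 + 29*z - 3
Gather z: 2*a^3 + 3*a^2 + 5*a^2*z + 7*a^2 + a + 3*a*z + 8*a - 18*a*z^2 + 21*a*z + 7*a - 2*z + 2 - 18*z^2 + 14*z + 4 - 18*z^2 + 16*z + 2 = 2*a^3 + 10*a^2 + 16*a + z^2*(-18*a - 36) + z*(5*a^2 + 24*a + 28) + 8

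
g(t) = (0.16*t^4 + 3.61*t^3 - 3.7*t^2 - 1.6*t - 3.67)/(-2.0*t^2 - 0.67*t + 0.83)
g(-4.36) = 9.00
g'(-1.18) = 19.34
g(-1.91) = 7.16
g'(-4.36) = -0.95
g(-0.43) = -5.28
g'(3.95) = -2.45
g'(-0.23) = 1.91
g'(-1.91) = 0.45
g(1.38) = 0.73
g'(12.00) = -3.70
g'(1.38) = -3.85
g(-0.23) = -4.03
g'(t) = (4.0*t + 0.67)*(0.16*t^4 + 3.61*t^3 - 3.7*t^2 - 1.6*t - 3.67)/(-2.0*t^2 - 0.67*t + 0.83)^2 + (0.64*t^3 + 10.83*t^2 - 7.4*t - 1.6)/(-2.0*t^2 - 0.67*t + 0.83) = (-0.64*t^5 - 7.5416*t^4 - 4.3062*t^3 + 8.2679*t^2 - 20.822*t - 3.7869)/(4.0*t^4 + 2.68*t^3 - 2.8711*t^2 - 1.1122*t + 0.6889)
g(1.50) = 0.30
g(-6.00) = 10.42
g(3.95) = -5.87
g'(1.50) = -3.39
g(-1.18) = 10.78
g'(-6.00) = -0.76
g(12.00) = -30.49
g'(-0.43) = 12.12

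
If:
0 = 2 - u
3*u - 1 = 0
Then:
No Solution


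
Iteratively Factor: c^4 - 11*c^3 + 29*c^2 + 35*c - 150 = (c - 5)*(c^3 - 6*c^2 - c + 30) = (c - 5)*(c - 3)*(c^2 - 3*c - 10) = (c - 5)^2*(c - 3)*(c + 2)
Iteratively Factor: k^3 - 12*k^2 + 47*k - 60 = (k - 5)*(k^2 - 7*k + 12) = (k - 5)*(k - 4)*(k - 3)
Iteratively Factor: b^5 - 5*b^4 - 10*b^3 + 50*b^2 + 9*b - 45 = (b + 1)*(b^4 - 6*b^3 - 4*b^2 + 54*b - 45) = (b - 5)*(b + 1)*(b^3 - b^2 - 9*b + 9) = (b - 5)*(b + 1)*(b + 3)*(b^2 - 4*b + 3) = (b - 5)*(b - 3)*(b + 1)*(b + 3)*(b - 1)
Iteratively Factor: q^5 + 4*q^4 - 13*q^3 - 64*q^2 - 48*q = (q)*(q^4 + 4*q^3 - 13*q^2 - 64*q - 48) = q*(q + 3)*(q^3 + q^2 - 16*q - 16) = q*(q + 1)*(q + 3)*(q^2 - 16) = q*(q - 4)*(q + 1)*(q + 3)*(q + 4)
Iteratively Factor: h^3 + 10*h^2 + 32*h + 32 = (h + 2)*(h^2 + 8*h + 16) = (h + 2)*(h + 4)*(h + 4)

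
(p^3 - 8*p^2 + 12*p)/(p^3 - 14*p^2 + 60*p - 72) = p/(p - 6)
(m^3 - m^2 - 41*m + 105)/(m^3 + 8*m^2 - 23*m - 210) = (m - 3)/(m + 6)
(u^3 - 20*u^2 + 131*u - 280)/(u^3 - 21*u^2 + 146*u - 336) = (u - 5)/(u - 6)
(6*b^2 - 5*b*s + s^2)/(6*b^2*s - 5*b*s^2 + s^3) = 1/s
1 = 1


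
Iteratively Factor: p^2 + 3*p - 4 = (p + 4)*(p - 1)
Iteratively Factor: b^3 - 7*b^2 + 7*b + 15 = (b - 3)*(b^2 - 4*b - 5) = (b - 3)*(b + 1)*(b - 5)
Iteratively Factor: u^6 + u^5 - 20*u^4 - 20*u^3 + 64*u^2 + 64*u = (u + 1)*(u^5 - 20*u^3 + 64*u) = (u - 2)*(u + 1)*(u^4 + 2*u^3 - 16*u^2 - 32*u) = u*(u - 2)*(u + 1)*(u^3 + 2*u^2 - 16*u - 32) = u*(u - 2)*(u + 1)*(u + 4)*(u^2 - 2*u - 8) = u*(u - 4)*(u - 2)*(u + 1)*(u + 4)*(u + 2)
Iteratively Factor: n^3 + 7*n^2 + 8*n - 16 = (n - 1)*(n^2 + 8*n + 16) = (n - 1)*(n + 4)*(n + 4)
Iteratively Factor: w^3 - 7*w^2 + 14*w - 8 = (w - 4)*(w^2 - 3*w + 2) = (w - 4)*(w - 1)*(w - 2)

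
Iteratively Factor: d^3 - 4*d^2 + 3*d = (d - 1)*(d^2 - 3*d) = d*(d - 1)*(d - 3)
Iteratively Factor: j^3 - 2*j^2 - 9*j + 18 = (j + 3)*(j^2 - 5*j + 6) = (j - 2)*(j + 3)*(j - 3)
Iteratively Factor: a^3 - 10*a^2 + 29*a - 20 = (a - 1)*(a^2 - 9*a + 20) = (a - 5)*(a - 1)*(a - 4)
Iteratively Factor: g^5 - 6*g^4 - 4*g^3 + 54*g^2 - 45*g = (g)*(g^4 - 6*g^3 - 4*g^2 + 54*g - 45) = g*(g - 1)*(g^3 - 5*g^2 - 9*g + 45) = g*(g - 3)*(g - 1)*(g^2 - 2*g - 15) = g*(g - 5)*(g - 3)*(g - 1)*(g + 3)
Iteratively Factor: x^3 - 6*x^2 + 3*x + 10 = (x + 1)*(x^2 - 7*x + 10) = (x - 5)*(x + 1)*(x - 2)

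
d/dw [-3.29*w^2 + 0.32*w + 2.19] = 0.32 - 6.58*w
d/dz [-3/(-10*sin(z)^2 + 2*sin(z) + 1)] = 6*(1 - 10*sin(z))*cos(z)/(-10*sin(z)^2 + 2*sin(z) + 1)^2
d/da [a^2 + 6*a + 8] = 2*a + 6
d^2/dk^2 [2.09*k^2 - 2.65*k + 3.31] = 4.18000000000000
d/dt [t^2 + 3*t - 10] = 2*t + 3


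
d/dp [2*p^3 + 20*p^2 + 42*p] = 6*p^2 + 40*p + 42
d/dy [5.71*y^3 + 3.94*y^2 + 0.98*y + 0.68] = 17.13*y^2 + 7.88*y + 0.98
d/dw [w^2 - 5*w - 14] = 2*w - 5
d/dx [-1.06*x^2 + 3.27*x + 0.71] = 3.27 - 2.12*x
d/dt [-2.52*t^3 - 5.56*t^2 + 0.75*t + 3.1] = -7.56*t^2 - 11.12*t + 0.75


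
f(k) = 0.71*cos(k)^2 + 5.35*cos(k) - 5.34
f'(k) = -1.42*sin(k)*cos(k) - 5.35*sin(k)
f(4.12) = -8.11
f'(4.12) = 3.78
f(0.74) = -1.00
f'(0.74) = -4.31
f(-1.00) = -2.24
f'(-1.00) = 5.15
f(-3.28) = -9.94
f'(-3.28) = -0.54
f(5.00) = -3.77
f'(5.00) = 5.52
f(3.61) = -9.55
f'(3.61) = 1.84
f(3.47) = -9.77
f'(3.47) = 1.29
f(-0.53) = -0.20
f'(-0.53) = 3.32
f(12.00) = -0.32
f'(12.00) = 3.51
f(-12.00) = -0.32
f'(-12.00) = -3.51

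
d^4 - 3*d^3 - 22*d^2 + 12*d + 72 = (d - 6)*(d - 2)*(d + 2)*(d + 3)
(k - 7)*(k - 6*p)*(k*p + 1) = k^3*p - 6*k^2*p^2 - 7*k^2*p + k^2 + 42*k*p^2 - 6*k*p - 7*k + 42*p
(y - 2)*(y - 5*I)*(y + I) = y^3 - 2*y^2 - 4*I*y^2 + 5*y + 8*I*y - 10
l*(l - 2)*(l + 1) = l^3 - l^2 - 2*l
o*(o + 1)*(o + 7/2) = o^3 + 9*o^2/2 + 7*o/2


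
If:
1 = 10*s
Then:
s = 1/10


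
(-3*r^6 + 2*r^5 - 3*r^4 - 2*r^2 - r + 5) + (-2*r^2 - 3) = -3*r^6 + 2*r^5 - 3*r^4 - 4*r^2 - r + 2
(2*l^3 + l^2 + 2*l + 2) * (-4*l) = -8*l^4 - 4*l^3 - 8*l^2 - 8*l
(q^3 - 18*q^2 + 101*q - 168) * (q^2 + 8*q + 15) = q^5 - 10*q^4 - 28*q^3 + 370*q^2 + 171*q - 2520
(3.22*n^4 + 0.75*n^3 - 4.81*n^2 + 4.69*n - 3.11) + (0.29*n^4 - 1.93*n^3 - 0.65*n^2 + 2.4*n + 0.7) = 3.51*n^4 - 1.18*n^3 - 5.46*n^2 + 7.09*n - 2.41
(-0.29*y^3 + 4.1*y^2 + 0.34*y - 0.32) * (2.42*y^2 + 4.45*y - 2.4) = -0.7018*y^5 + 8.6315*y^4 + 19.7638*y^3 - 9.1014*y^2 - 2.24*y + 0.768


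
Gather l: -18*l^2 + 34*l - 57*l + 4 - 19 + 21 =-18*l^2 - 23*l + 6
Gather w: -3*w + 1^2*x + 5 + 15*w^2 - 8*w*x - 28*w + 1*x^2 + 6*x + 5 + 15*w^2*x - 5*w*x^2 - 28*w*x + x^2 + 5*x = w^2*(15*x + 15) + w*(-5*x^2 - 36*x - 31) + 2*x^2 + 12*x + 10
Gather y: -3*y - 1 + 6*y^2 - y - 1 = 6*y^2 - 4*y - 2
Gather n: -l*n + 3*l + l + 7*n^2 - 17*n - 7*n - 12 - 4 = 4*l + 7*n^2 + n*(-l - 24) - 16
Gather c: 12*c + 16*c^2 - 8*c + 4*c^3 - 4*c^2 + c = 4*c^3 + 12*c^2 + 5*c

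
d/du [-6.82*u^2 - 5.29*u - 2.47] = -13.64*u - 5.29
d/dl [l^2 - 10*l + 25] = 2*l - 10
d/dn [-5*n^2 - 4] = -10*n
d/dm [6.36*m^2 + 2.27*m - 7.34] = 12.72*m + 2.27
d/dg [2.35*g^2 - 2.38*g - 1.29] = 4.7*g - 2.38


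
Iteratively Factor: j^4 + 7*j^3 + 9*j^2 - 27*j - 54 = (j + 3)*(j^3 + 4*j^2 - 3*j - 18) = (j - 2)*(j + 3)*(j^2 + 6*j + 9) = (j - 2)*(j + 3)^2*(j + 3)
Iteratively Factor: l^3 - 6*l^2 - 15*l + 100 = (l - 5)*(l^2 - l - 20) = (l - 5)*(l + 4)*(l - 5)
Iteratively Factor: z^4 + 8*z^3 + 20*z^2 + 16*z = (z + 2)*(z^3 + 6*z^2 + 8*z) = (z + 2)^2*(z^2 + 4*z) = (z + 2)^2*(z + 4)*(z)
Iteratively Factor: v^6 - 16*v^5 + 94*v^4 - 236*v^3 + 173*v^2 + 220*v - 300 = (v - 3)*(v^5 - 13*v^4 + 55*v^3 - 71*v^2 - 40*v + 100) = (v - 3)*(v - 2)*(v^4 - 11*v^3 + 33*v^2 - 5*v - 50) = (v - 5)*(v - 3)*(v - 2)*(v^3 - 6*v^2 + 3*v + 10) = (v - 5)*(v - 3)*(v - 2)^2*(v^2 - 4*v - 5) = (v - 5)*(v - 3)*(v - 2)^2*(v + 1)*(v - 5)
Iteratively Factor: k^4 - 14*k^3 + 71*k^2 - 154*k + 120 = (k - 5)*(k^3 - 9*k^2 + 26*k - 24) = (k - 5)*(k - 2)*(k^2 - 7*k + 12) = (k - 5)*(k - 4)*(k - 2)*(k - 3)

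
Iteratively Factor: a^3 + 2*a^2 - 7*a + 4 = (a + 4)*(a^2 - 2*a + 1) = (a - 1)*(a + 4)*(a - 1)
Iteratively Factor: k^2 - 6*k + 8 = (k - 2)*(k - 4)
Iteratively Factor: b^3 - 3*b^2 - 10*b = (b)*(b^2 - 3*b - 10) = b*(b - 5)*(b + 2)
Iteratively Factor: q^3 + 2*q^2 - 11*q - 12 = (q + 1)*(q^2 + q - 12) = (q - 3)*(q + 1)*(q + 4)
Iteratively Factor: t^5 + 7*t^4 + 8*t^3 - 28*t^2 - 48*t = (t + 3)*(t^4 + 4*t^3 - 4*t^2 - 16*t) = (t - 2)*(t + 3)*(t^3 + 6*t^2 + 8*t) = t*(t - 2)*(t + 3)*(t^2 + 6*t + 8) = t*(t - 2)*(t + 2)*(t + 3)*(t + 4)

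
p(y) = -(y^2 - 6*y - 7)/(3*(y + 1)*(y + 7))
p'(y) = -(2*y - 6)/(3*(y + 1)*(y + 7)) + (y^2 - 6*y - 7)/(3*(y + 1)*(y + 7)^2) + (y^2 - 6*y - 7)/(3*(y + 1)^2*(y + 7))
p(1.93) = 0.19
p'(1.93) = -0.06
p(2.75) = 0.15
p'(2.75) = -0.05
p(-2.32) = 0.66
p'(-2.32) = -0.21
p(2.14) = 0.18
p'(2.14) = -0.06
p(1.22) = 0.23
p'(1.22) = -0.07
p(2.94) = 0.14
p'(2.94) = -0.05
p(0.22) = 0.31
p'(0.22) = -0.09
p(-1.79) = 0.56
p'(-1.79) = -0.17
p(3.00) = 0.13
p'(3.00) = -0.05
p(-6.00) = 4.33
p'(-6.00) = -4.67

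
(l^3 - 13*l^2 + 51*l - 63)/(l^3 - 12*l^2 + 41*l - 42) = (l - 3)/(l - 2)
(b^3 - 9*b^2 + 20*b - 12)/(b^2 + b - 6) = (b^2 - 7*b + 6)/(b + 3)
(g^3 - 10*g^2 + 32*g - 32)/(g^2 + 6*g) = (g^3 - 10*g^2 + 32*g - 32)/(g*(g + 6))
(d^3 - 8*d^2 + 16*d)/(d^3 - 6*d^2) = (d^2 - 8*d + 16)/(d*(d - 6))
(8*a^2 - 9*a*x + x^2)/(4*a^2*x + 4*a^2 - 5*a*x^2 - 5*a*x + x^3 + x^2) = (-8*a + x)/(-4*a*x - 4*a + x^2 + x)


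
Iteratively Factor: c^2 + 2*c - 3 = (c - 1)*(c + 3)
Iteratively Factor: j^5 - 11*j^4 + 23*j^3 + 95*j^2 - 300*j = (j)*(j^4 - 11*j^3 + 23*j^2 + 95*j - 300) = j*(j + 3)*(j^3 - 14*j^2 + 65*j - 100) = j*(j - 5)*(j + 3)*(j^2 - 9*j + 20) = j*(j - 5)^2*(j + 3)*(j - 4)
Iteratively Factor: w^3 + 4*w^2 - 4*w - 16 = (w + 4)*(w^2 - 4) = (w - 2)*(w + 4)*(w + 2)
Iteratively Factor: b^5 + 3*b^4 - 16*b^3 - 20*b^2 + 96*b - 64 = (b - 2)*(b^4 + 5*b^3 - 6*b^2 - 32*b + 32) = (b - 2)*(b + 4)*(b^3 + b^2 - 10*b + 8) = (b - 2)*(b + 4)^2*(b^2 - 3*b + 2) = (b - 2)^2*(b + 4)^2*(b - 1)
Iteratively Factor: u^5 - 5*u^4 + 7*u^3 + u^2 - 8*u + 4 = (u - 2)*(u^4 - 3*u^3 + u^2 + 3*u - 2) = (u - 2)*(u + 1)*(u^3 - 4*u^2 + 5*u - 2) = (u - 2)*(u - 1)*(u + 1)*(u^2 - 3*u + 2) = (u - 2)*(u - 1)^2*(u + 1)*(u - 2)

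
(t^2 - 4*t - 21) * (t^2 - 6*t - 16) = t^4 - 10*t^3 - 13*t^2 + 190*t + 336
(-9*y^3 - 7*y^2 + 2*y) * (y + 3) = -9*y^4 - 34*y^3 - 19*y^2 + 6*y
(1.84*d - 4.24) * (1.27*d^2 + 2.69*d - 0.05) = 2.3368*d^3 - 0.4352*d^2 - 11.4976*d + 0.212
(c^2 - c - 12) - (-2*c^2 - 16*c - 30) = 3*c^2 + 15*c + 18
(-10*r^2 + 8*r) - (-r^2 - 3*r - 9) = -9*r^2 + 11*r + 9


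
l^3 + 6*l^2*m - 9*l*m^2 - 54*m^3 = (l - 3*m)*(l + 3*m)*(l + 6*m)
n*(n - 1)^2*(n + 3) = n^4 + n^3 - 5*n^2 + 3*n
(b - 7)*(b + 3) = b^2 - 4*b - 21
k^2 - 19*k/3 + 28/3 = (k - 4)*(k - 7/3)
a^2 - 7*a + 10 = (a - 5)*(a - 2)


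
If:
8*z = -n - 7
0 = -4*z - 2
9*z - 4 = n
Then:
No Solution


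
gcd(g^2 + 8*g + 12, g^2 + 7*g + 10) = g + 2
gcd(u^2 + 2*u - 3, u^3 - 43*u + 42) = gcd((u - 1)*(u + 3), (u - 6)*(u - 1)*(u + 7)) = u - 1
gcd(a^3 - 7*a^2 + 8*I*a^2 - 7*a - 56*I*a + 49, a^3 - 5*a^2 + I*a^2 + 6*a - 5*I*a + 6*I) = a + I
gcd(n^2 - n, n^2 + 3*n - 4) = n - 1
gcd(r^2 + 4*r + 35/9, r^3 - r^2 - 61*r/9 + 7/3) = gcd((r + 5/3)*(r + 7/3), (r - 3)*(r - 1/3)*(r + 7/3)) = r + 7/3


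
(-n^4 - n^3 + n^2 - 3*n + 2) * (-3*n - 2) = 3*n^5 + 5*n^4 - n^3 + 7*n^2 - 4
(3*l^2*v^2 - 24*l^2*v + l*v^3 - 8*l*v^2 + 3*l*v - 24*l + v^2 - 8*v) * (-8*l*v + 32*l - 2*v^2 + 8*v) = -24*l^3*v^3 + 288*l^3*v^2 - 768*l^3*v - 14*l^2*v^4 + 168*l^2*v^3 - 472*l^2*v^2 + 288*l^2*v - 768*l^2 - 2*l*v^5 + 24*l*v^4 - 78*l*v^3 + 168*l*v^2 - 448*l*v - 2*v^4 + 24*v^3 - 64*v^2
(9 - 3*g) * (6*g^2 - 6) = -18*g^3 + 54*g^2 + 18*g - 54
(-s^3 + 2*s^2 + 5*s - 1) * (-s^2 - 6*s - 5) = s^5 + 4*s^4 - 12*s^3 - 39*s^2 - 19*s + 5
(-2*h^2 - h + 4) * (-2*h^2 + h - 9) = 4*h^4 + 9*h^2 + 13*h - 36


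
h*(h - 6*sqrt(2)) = h^2 - 6*sqrt(2)*h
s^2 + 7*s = s*(s + 7)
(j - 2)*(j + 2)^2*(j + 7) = j^4 + 9*j^3 + 10*j^2 - 36*j - 56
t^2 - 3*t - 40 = (t - 8)*(t + 5)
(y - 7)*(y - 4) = y^2 - 11*y + 28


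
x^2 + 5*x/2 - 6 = (x - 3/2)*(x + 4)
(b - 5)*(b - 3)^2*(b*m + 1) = b^4*m - 11*b^3*m + b^3 + 39*b^2*m - 11*b^2 - 45*b*m + 39*b - 45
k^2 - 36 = (k - 6)*(k + 6)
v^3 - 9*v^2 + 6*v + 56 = (v - 7)*(v - 4)*(v + 2)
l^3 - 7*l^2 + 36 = (l - 6)*(l - 3)*(l + 2)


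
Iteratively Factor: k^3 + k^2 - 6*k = (k)*(k^2 + k - 6) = k*(k - 2)*(k + 3)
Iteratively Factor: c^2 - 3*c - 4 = (c - 4)*(c + 1)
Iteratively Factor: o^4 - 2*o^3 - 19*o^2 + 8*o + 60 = (o + 3)*(o^3 - 5*o^2 - 4*o + 20) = (o - 2)*(o + 3)*(o^2 - 3*o - 10) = (o - 5)*(o - 2)*(o + 3)*(o + 2)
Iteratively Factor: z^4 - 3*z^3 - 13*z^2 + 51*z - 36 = (z - 3)*(z^3 - 13*z + 12) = (z - 3)*(z - 1)*(z^2 + z - 12) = (z - 3)*(z - 1)*(z + 4)*(z - 3)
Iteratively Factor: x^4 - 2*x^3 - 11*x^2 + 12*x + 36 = (x - 3)*(x^3 + x^2 - 8*x - 12) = (x - 3)^2*(x^2 + 4*x + 4) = (x - 3)^2*(x + 2)*(x + 2)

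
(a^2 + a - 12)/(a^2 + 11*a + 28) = (a - 3)/(a + 7)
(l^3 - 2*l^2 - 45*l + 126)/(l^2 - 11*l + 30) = (l^2 + 4*l - 21)/(l - 5)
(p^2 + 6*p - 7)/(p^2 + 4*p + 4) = (p^2 + 6*p - 7)/(p^2 + 4*p + 4)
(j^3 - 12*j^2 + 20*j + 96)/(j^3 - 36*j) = (j^2 - 6*j - 16)/(j*(j + 6))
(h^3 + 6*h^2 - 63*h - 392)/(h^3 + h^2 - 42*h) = (h^2 - h - 56)/(h*(h - 6))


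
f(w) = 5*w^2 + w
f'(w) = 10*w + 1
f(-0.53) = 0.87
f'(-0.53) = -4.30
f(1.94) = 20.76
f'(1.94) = 20.40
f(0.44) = 1.41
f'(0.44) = 5.40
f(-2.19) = 21.79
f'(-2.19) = -20.90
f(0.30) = 0.75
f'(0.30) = 4.00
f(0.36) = 1.01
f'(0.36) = 4.60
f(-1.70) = 12.75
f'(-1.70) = -16.00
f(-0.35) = 0.26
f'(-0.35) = -2.50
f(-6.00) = 174.00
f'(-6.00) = -59.00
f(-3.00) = 42.00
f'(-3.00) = -29.00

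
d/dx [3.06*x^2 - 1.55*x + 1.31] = 6.12*x - 1.55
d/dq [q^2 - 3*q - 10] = 2*q - 3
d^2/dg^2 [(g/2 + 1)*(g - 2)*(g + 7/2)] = 3*g + 7/2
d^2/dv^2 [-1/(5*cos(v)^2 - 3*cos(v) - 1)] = (-100*sin(v)^4 + 79*sin(v)^2 - 213*cos(v)/4 + 45*cos(3*v)/4 + 49)/(5*sin(v)^2 + 3*cos(v) - 4)^3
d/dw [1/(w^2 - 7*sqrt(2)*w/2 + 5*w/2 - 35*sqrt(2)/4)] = 8*(-4*w - 5 + 7*sqrt(2))/(4*w^2 - 14*sqrt(2)*w + 10*w - 35*sqrt(2))^2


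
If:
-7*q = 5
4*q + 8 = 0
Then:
No Solution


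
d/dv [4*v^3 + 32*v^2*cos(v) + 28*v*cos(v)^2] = -32*v^2*sin(v) + 12*v^2 - 28*v*sin(2*v) + 64*v*cos(v) + 28*cos(v)^2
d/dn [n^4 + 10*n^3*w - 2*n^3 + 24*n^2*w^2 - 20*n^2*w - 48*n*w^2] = 4*n^3 + 30*n^2*w - 6*n^2 + 48*n*w^2 - 40*n*w - 48*w^2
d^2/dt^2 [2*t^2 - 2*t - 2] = 4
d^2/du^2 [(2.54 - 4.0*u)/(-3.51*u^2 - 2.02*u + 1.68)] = ((1.6708 - 84.24*u)*(3.51*u^2 + 2.02*u - 1.68) + (4.0*u - 2.54)*(7.02*u + 2.02)*(14.04*u + 4.04))/(3.51*u^2 + 2.02*u - 1.68)^3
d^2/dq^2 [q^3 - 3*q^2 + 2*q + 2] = 6*q - 6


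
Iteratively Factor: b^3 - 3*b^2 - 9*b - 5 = (b + 1)*(b^2 - 4*b - 5) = (b - 5)*(b + 1)*(b + 1)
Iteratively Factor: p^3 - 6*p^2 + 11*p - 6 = (p - 2)*(p^2 - 4*p + 3) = (p - 2)*(p - 1)*(p - 3)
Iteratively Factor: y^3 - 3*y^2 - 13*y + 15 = (y - 5)*(y^2 + 2*y - 3) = (y - 5)*(y + 3)*(y - 1)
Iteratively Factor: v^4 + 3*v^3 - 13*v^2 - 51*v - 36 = (v - 4)*(v^3 + 7*v^2 + 15*v + 9) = (v - 4)*(v + 3)*(v^2 + 4*v + 3) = (v - 4)*(v + 1)*(v + 3)*(v + 3)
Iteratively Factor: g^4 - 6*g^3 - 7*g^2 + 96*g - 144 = (g + 4)*(g^3 - 10*g^2 + 33*g - 36) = (g - 3)*(g + 4)*(g^2 - 7*g + 12) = (g - 3)^2*(g + 4)*(g - 4)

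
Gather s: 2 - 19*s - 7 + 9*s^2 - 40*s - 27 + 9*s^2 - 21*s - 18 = 18*s^2 - 80*s - 50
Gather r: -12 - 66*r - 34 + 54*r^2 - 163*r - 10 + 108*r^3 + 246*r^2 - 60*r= 108*r^3 + 300*r^2 - 289*r - 56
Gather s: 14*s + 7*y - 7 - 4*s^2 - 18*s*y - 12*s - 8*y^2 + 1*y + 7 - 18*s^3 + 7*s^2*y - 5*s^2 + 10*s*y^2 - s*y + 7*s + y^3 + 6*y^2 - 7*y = -18*s^3 + s^2*(7*y - 9) + s*(10*y^2 - 19*y + 9) + y^3 - 2*y^2 + y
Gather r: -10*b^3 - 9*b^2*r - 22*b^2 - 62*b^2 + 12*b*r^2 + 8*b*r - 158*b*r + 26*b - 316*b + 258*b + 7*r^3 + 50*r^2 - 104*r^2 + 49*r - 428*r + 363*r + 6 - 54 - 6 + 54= -10*b^3 - 84*b^2 - 32*b + 7*r^3 + r^2*(12*b - 54) + r*(-9*b^2 - 150*b - 16)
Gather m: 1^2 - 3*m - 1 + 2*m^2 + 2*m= 2*m^2 - m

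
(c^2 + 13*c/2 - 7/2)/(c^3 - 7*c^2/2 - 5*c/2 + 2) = (c + 7)/(c^2 - 3*c - 4)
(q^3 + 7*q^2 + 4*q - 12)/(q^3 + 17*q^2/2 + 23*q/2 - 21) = 2*(q + 2)/(2*q + 7)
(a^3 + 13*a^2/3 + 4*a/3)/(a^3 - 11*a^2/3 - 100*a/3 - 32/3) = a/(a - 8)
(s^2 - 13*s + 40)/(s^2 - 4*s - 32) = (s - 5)/(s + 4)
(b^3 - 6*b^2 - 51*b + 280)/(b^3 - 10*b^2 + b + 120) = (b + 7)/(b + 3)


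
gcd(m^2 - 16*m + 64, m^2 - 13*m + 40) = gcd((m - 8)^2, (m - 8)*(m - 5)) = m - 8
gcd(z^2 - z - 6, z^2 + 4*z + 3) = 1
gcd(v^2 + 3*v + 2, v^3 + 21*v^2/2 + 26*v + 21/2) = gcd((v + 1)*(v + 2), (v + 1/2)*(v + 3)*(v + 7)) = 1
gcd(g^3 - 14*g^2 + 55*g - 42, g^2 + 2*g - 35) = 1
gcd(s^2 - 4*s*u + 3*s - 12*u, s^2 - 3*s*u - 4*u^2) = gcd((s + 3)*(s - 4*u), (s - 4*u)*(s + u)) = s - 4*u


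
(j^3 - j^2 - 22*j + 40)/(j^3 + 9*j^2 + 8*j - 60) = (j - 4)/(j + 6)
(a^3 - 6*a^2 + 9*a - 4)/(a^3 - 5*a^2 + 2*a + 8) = (a^2 - 2*a + 1)/(a^2 - a - 2)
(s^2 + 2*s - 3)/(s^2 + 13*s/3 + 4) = 3*(s - 1)/(3*s + 4)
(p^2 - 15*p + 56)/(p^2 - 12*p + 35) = (p - 8)/(p - 5)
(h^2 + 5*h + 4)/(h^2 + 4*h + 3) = (h + 4)/(h + 3)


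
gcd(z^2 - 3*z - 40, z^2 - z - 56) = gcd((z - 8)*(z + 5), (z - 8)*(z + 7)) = z - 8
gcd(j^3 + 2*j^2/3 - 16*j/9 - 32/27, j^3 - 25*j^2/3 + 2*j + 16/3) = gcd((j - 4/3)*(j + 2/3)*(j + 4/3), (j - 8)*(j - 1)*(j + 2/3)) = j + 2/3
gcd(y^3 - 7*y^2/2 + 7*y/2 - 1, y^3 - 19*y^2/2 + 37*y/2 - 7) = y^2 - 5*y/2 + 1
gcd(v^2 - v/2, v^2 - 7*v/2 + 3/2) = v - 1/2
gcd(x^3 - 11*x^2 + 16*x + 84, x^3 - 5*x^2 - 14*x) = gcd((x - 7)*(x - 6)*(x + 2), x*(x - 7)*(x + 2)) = x^2 - 5*x - 14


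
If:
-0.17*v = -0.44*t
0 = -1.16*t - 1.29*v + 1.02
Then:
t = 0.23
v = 0.59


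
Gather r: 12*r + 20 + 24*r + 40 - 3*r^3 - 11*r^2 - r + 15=-3*r^3 - 11*r^2 + 35*r + 75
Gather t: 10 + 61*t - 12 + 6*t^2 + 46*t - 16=6*t^2 + 107*t - 18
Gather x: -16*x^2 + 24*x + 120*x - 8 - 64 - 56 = -16*x^2 + 144*x - 128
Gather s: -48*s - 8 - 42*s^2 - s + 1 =-42*s^2 - 49*s - 7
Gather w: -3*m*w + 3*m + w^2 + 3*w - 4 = 3*m + w^2 + w*(3 - 3*m) - 4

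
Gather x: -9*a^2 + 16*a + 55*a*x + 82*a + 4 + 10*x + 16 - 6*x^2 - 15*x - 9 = -9*a^2 + 98*a - 6*x^2 + x*(55*a - 5) + 11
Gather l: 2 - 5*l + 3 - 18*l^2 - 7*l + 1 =-18*l^2 - 12*l + 6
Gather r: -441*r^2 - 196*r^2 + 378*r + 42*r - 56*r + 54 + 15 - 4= -637*r^2 + 364*r + 65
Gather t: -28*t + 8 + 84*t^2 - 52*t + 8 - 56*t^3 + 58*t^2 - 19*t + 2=-56*t^3 + 142*t^2 - 99*t + 18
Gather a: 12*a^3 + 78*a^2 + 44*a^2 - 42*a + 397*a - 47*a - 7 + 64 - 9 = 12*a^3 + 122*a^2 + 308*a + 48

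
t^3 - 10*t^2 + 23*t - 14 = (t - 7)*(t - 2)*(t - 1)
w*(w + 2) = w^2 + 2*w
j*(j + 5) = j^2 + 5*j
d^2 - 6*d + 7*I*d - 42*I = (d - 6)*(d + 7*I)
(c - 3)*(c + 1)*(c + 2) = c^3 - 7*c - 6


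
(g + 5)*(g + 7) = g^2 + 12*g + 35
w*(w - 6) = w^2 - 6*w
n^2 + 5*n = n*(n + 5)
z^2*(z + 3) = z^3 + 3*z^2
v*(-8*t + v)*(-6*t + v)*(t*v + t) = 48*t^3*v^2 + 48*t^3*v - 14*t^2*v^3 - 14*t^2*v^2 + t*v^4 + t*v^3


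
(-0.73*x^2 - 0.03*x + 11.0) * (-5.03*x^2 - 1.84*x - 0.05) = 3.6719*x^4 + 1.4941*x^3 - 55.2383*x^2 - 20.2385*x - 0.55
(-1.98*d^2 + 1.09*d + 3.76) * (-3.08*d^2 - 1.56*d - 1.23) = 6.0984*d^4 - 0.2684*d^3 - 10.8458*d^2 - 7.2063*d - 4.6248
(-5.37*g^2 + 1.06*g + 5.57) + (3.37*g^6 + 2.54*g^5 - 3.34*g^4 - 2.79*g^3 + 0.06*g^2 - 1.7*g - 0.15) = 3.37*g^6 + 2.54*g^5 - 3.34*g^4 - 2.79*g^3 - 5.31*g^2 - 0.64*g + 5.42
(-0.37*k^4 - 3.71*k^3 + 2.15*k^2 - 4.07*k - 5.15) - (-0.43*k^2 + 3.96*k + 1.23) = -0.37*k^4 - 3.71*k^3 + 2.58*k^2 - 8.03*k - 6.38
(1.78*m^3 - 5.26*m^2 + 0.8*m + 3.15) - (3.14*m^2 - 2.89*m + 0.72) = 1.78*m^3 - 8.4*m^2 + 3.69*m + 2.43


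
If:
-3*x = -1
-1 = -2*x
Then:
No Solution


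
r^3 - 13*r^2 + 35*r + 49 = (r - 7)^2*(r + 1)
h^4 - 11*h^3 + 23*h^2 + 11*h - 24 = (h - 8)*(h - 3)*(h - 1)*(h + 1)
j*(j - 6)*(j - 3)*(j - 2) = j^4 - 11*j^3 + 36*j^2 - 36*j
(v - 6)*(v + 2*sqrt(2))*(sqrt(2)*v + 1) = sqrt(2)*v^3 - 6*sqrt(2)*v^2 + 5*v^2 - 30*v + 2*sqrt(2)*v - 12*sqrt(2)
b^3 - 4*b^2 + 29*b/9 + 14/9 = (b - 7/3)*(b - 2)*(b + 1/3)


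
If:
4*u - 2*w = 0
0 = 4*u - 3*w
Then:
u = 0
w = 0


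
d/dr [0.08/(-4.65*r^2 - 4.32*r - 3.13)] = (0.744*r + 0.3456)/(4.65*r^2 + 4.32*r + 3.13)^2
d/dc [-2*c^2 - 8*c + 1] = -4*c - 8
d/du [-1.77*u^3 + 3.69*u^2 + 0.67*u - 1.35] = -5.31*u^2 + 7.38*u + 0.67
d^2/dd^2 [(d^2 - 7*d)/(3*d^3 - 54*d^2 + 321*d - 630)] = 2*(d^3 - 90*d + 330)/(3*(d^6 - 33*d^5 + 453*d^4 - 3311*d^3 + 13590*d^2 - 29700*d + 27000))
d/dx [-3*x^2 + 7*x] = 7 - 6*x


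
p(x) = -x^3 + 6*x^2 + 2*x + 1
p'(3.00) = 11.00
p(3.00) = 34.00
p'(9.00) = -133.00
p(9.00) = -224.00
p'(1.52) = 13.31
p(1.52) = 14.39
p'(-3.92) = -91.14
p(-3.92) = 145.59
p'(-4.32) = -105.83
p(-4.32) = 184.96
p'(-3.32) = -70.91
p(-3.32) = 97.09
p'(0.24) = 4.71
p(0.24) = 1.81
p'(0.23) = 4.60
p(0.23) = 1.77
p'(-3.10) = -64.03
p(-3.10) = 82.25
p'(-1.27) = -18.08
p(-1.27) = 10.19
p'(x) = -3*x^2 + 12*x + 2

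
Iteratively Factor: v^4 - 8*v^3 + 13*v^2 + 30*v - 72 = (v - 3)*(v^3 - 5*v^2 - 2*v + 24) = (v - 3)*(v + 2)*(v^2 - 7*v + 12) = (v - 4)*(v - 3)*(v + 2)*(v - 3)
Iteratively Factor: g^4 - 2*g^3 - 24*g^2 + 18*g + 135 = (g - 3)*(g^3 + g^2 - 21*g - 45) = (g - 3)*(g + 3)*(g^2 - 2*g - 15) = (g - 5)*(g - 3)*(g + 3)*(g + 3)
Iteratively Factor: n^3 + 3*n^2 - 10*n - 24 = (n + 4)*(n^2 - n - 6) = (n - 3)*(n + 4)*(n + 2)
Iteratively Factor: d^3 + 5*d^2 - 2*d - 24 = (d + 3)*(d^2 + 2*d - 8) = (d + 3)*(d + 4)*(d - 2)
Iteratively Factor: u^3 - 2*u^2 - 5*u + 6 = (u - 3)*(u^2 + u - 2) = (u - 3)*(u - 1)*(u + 2)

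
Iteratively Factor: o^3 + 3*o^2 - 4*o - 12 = (o + 2)*(o^2 + o - 6) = (o - 2)*(o + 2)*(o + 3)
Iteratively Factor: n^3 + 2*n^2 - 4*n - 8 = (n + 2)*(n^2 - 4) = (n + 2)^2*(n - 2)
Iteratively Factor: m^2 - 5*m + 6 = (m - 3)*(m - 2)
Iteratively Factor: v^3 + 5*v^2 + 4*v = (v + 4)*(v^2 + v) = (v + 1)*(v + 4)*(v)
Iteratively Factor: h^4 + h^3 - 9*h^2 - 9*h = (h - 3)*(h^3 + 4*h^2 + 3*h) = h*(h - 3)*(h^2 + 4*h + 3) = h*(h - 3)*(h + 1)*(h + 3)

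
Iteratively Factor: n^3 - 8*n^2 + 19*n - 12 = (n - 1)*(n^2 - 7*n + 12) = (n - 3)*(n - 1)*(n - 4)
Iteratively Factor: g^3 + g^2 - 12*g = (g)*(g^2 + g - 12) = g*(g + 4)*(g - 3)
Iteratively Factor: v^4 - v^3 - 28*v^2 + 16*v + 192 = (v - 4)*(v^3 + 3*v^2 - 16*v - 48) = (v - 4)*(v + 4)*(v^2 - v - 12) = (v - 4)*(v + 3)*(v + 4)*(v - 4)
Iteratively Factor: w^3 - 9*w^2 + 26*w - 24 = (w - 3)*(w^2 - 6*w + 8) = (w - 4)*(w - 3)*(w - 2)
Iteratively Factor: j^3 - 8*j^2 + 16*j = (j - 4)*(j^2 - 4*j) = (j - 4)^2*(j)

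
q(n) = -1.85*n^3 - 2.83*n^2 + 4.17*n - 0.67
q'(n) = -5.55*n^2 - 5.66*n + 4.17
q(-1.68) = -6.89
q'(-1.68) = -1.99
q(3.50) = -100.06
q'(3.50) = -83.63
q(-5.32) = 175.60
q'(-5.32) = -122.80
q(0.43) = 0.45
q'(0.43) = 0.71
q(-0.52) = -3.34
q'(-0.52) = 5.61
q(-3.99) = 55.15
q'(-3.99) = -61.60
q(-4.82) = 120.65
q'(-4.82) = -97.49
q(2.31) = -28.94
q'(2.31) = -38.52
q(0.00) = -0.67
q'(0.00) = 4.17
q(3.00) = -63.58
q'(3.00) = -62.76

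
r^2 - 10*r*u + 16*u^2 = (r - 8*u)*(r - 2*u)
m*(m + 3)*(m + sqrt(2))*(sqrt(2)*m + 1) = sqrt(2)*m^4 + 3*m^3 + 3*sqrt(2)*m^3 + sqrt(2)*m^2 + 9*m^2 + 3*sqrt(2)*m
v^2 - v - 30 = (v - 6)*(v + 5)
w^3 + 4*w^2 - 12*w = w*(w - 2)*(w + 6)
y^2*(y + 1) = y^3 + y^2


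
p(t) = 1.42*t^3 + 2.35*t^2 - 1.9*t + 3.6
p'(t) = 4.26*t^2 + 4.7*t - 1.9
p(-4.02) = -43.04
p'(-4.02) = 48.05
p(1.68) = 13.77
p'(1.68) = 18.02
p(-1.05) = 6.54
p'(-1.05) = -2.14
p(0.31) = 3.28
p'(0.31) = -0.03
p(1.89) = 17.99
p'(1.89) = 22.20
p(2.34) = 30.22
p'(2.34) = 32.42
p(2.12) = 23.66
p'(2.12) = 27.21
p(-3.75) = -31.11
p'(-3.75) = 40.38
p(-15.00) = -4231.65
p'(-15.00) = 886.10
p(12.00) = 2772.96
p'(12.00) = 667.94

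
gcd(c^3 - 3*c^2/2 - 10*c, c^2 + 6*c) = c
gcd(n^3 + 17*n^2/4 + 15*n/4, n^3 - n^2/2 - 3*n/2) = n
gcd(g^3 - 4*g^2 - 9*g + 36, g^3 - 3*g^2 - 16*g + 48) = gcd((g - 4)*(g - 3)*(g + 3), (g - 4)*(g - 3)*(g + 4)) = g^2 - 7*g + 12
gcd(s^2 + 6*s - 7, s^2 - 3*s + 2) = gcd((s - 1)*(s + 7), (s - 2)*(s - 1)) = s - 1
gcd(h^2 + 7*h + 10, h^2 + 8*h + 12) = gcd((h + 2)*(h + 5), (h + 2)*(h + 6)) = h + 2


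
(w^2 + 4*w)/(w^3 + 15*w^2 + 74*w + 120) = w/(w^2 + 11*w + 30)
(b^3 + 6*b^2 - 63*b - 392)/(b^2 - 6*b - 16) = (b^2 + 14*b + 49)/(b + 2)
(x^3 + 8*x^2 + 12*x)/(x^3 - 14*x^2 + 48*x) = (x^2 + 8*x + 12)/(x^2 - 14*x + 48)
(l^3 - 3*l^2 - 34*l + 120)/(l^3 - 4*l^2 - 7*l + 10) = (l^2 + 2*l - 24)/(l^2 + l - 2)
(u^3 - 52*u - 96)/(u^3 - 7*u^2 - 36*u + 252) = (u^2 - 6*u - 16)/(u^2 - 13*u + 42)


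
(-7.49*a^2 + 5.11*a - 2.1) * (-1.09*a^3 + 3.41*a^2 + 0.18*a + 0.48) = 8.1641*a^5 - 31.1108*a^4 + 18.3659*a^3 - 9.8364*a^2 + 2.0748*a - 1.008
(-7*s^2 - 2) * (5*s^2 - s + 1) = -35*s^4 + 7*s^3 - 17*s^2 + 2*s - 2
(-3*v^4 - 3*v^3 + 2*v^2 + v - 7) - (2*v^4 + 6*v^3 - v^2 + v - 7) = -5*v^4 - 9*v^3 + 3*v^2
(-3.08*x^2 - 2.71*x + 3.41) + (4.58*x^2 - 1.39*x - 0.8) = 1.5*x^2 - 4.1*x + 2.61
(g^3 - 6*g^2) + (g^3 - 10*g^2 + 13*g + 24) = 2*g^3 - 16*g^2 + 13*g + 24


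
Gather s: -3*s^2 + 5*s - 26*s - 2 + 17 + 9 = -3*s^2 - 21*s + 24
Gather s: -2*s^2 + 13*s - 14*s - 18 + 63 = -2*s^2 - s + 45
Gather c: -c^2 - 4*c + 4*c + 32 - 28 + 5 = 9 - c^2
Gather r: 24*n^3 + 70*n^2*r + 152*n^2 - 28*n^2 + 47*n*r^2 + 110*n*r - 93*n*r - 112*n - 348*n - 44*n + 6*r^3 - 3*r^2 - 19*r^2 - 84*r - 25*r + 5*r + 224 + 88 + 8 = 24*n^3 + 124*n^2 - 504*n + 6*r^3 + r^2*(47*n - 22) + r*(70*n^2 + 17*n - 104) + 320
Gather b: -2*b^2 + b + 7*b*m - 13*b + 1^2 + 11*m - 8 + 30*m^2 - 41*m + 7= -2*b^2 + b*(7*m - 12) + 30*m^2 - 30*m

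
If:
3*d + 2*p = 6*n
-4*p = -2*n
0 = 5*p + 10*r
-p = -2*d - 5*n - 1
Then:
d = -10/47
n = -6/47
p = -3/47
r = 3/94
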